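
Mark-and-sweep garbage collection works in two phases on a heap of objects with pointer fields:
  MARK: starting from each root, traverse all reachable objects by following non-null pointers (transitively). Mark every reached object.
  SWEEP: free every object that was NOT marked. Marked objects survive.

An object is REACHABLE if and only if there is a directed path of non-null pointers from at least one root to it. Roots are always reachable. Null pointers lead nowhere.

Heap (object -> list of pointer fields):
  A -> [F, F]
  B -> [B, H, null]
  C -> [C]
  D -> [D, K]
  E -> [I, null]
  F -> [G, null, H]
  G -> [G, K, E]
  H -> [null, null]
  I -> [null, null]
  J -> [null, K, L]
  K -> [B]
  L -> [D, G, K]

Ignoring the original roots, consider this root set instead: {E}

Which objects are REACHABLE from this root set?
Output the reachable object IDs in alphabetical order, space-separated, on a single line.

Roots: E
Mark E: refs=I null, marked=E
Mark I: refs=null null, marked=E I
Unmarked (collected): A B C D F G H J K L

Answer: E I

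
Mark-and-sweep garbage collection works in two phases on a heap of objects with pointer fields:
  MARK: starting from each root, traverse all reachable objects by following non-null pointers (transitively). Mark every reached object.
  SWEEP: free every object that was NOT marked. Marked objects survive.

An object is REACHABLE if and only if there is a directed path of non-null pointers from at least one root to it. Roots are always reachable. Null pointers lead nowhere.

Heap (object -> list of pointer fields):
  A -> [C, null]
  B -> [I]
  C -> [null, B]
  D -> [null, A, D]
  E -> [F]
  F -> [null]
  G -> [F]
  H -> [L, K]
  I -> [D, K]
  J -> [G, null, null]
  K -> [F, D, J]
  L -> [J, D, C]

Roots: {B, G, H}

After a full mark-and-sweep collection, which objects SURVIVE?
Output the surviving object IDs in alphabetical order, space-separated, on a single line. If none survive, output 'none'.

Roots: B G H
Mark B: refs=I, marked=B
Mark G: refs=F, marked=B G
Mark H: refs=L K, marked=B G H
Mark I: refs=D K, marked=B G H I
Mark F: refs=null, marked=B F G H I
Mark L: refs=J D C, marked=B F G H I L
Mark K: refs=F D J, marked=B F G H I K L
Mark D: refs=null A D, marked=B D F G H I K L
Mark J: refs=G null null, marked=B D F G H I J K L
Mark C: refs=null B, marked=B C D F G H I J K L
Mark A: refs=C null, marked=A B C D F G H I J K L
Unmarked (collected): E

Answer: A B C D F G H I J K L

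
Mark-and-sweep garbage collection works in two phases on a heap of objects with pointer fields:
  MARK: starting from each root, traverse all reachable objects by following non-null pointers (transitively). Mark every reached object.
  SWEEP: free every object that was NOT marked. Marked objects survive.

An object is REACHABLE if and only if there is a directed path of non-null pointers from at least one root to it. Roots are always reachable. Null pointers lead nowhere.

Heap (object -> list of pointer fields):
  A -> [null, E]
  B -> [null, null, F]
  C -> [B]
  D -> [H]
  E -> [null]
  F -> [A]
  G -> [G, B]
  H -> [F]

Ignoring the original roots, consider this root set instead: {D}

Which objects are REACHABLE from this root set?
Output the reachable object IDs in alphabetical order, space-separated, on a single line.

Roots: D
Mark D: refs=H, marked=D
Mark H: refs=F, marked=D H
Mark F: refs=A, marked=D F H
Mark A: refs=null E, marked=A D F H
Mark E: refs=null, marked=A D E F H
Unmarked (collected): B C G

Answer: A D E F H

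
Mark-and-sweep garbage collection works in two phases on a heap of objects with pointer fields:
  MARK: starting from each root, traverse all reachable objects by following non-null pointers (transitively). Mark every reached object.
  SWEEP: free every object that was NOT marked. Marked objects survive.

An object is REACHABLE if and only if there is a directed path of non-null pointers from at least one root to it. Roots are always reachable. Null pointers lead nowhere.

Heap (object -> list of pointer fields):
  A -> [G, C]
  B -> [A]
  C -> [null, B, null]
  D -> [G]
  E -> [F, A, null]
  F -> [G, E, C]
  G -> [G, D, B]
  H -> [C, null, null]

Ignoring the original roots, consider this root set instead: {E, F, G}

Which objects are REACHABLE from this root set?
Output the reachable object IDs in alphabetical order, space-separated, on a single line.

Answer: A B C D E F G

Derivation:
Roots: E F G
Mark E: refs=F A null, marked=E
Mark F: refs=G E C, marked=E F
Mark G: refs=G D B, marked=E F G
Mark A: refs=G C, marked=A E F G
Mark C: refs=null B null, marked=A C E F G
Mark D: refs=G, marked=A C D E F G
Mark B: refs=A, marked=A B C D E F G
Unmarked (collected): H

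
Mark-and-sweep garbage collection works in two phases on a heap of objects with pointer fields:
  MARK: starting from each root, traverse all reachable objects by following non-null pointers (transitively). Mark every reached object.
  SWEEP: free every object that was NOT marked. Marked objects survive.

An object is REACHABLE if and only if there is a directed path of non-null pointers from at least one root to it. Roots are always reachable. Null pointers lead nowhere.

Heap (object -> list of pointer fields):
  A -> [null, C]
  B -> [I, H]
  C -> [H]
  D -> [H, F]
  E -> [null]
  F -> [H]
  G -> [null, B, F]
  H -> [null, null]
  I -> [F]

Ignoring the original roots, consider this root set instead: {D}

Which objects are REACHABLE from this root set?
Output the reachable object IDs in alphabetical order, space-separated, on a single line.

Answer: D F H

Derivation:
Roots: D
Mark D: refs=H F, marked=D
Mark H: refs=null null, marked=D H
Mark F: refs=H, marked=D F H
Unmarked (collected): A B C E G I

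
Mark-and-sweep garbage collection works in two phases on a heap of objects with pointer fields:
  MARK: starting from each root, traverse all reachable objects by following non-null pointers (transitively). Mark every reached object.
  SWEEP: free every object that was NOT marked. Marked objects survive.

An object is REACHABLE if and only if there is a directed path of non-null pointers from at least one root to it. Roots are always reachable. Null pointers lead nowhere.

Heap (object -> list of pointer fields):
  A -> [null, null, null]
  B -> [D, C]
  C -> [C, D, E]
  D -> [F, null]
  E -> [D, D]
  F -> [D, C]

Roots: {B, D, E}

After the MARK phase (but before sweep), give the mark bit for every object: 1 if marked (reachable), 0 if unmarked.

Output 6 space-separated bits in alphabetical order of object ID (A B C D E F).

Roots: B D E
Mark B: refs=D C, marked=B
Mark D: refs=F null, marked=B D
Mark E: refs=D D, marked=B D E
Mark C: refs=C D E, marked=B C D E
Mark F: refs=D C, marked=B C D E F
Unmarked (collected): A

Answer: 0 1 1 1 1 1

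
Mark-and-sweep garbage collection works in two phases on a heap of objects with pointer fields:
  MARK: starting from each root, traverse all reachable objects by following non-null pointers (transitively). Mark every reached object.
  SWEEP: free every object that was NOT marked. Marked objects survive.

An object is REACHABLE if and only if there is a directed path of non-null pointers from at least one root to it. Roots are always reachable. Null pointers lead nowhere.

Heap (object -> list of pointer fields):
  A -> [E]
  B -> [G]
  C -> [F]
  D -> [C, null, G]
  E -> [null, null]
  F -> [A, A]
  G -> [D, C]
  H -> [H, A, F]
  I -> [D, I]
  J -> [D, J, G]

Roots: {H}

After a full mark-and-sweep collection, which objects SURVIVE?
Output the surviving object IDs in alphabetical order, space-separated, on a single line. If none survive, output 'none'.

Roots: H
Mark H: refs=H A F, marked=H
Mark A: refs=E, marked=A H
Mark F: refs=A A, marked=A F H
Mark E: refs=null null, marked=A E F H
Unmarked (collected): B C D G I J

Answer: A E F H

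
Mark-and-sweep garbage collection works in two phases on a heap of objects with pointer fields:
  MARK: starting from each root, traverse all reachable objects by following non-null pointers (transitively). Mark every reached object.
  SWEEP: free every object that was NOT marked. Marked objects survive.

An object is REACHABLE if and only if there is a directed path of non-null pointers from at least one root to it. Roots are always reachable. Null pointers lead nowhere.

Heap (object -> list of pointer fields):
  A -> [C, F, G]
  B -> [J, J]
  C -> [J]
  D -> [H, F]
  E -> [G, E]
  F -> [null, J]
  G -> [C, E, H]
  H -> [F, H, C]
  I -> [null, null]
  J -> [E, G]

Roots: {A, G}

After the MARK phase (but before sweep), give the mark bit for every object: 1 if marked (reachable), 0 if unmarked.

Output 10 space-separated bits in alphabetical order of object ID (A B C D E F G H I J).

Roots: A G
Mark A: refs=C F G, marked=A
Mark G: refs=C E H, marked=A G
Mark C: refs=J, marked=A C G
Mark F: refs=null J, marked=A C F G
Mark E: refs=G E, marked=A C E F G
Mark H: refs=F H C, marked=A C E F G H
Mark J: refs=E G, marked=A C E F G H J
Unmarked (collected): B D I

Answer: 1 0 1 0 1 1 1 1 0 1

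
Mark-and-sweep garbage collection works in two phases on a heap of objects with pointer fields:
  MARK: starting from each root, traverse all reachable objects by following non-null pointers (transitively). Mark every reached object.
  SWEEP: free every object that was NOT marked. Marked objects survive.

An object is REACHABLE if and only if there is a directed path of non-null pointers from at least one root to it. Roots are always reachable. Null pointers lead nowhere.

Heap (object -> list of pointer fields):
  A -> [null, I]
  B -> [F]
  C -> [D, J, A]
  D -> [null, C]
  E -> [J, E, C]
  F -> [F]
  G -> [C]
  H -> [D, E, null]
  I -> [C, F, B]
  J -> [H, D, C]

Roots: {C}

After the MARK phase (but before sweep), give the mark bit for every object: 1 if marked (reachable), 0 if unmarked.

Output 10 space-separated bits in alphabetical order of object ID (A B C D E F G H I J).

Answer: 1 1 1 1 1 1 0 1 1 1

Derivation:
Roots: C
Mark C: refs=D J A, marked=C
Mark D: refs=null C, marked=C D
Mark J: refs=H D C, marked=C D J
Mark A: refs=null I, marked=A C D J
Mark H: refs=D E null, marked=A C D H J
Mark I: refs=C F B, marked=A C D H I J
Mark E: refs=J E C, marked=A C D E H I J
Mark F: refs=F, marked=A C D E F H I J
Mark B: refs=F, marked=A B C D E F H I J
Unmarked (collected): G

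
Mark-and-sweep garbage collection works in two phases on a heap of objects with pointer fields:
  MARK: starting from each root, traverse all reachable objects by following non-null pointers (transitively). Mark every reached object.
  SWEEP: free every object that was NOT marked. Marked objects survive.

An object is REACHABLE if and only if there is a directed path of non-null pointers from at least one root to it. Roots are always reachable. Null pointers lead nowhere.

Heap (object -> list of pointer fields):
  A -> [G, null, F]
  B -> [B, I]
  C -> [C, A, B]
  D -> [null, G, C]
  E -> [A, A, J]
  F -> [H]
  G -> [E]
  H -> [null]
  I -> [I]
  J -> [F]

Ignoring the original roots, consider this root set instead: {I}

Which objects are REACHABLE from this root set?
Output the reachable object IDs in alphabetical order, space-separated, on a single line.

Roots: I
Mark I: refs=I, marked=I
Unmarked (collected): A B C D E F G H J

Answer: I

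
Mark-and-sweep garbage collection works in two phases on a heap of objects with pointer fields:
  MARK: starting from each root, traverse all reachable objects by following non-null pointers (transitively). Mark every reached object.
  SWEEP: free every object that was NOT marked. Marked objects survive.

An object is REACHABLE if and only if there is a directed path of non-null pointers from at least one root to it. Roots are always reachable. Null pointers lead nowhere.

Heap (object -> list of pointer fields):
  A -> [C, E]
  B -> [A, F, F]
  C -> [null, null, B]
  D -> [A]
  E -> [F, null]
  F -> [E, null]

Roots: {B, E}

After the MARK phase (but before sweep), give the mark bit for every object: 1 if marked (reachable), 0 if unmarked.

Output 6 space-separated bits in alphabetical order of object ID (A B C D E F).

Answer: 1 1 1 0 1 1

Derivation:
Roots: B E
Mark B: refs=A F F, marked=B
Mark E: refs=F null, marked=B E
Mark A: refs=C E, marked=A B E
Mark F: refs=E null, marked=A B E F
Mark C: refs=null null B, marked=A B C E F
Unmarked (collected): D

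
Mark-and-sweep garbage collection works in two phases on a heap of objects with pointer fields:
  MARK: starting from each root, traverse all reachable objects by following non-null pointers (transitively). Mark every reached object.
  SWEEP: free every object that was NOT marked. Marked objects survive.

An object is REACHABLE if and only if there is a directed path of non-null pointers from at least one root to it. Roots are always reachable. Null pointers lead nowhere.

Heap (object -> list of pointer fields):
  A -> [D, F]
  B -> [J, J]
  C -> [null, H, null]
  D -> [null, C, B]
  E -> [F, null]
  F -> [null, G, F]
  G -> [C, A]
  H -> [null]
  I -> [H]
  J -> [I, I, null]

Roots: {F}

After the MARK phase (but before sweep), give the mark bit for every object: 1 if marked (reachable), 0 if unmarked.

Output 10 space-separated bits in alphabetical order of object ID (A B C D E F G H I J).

Answer: 1 1 1 1 0 1 1 1 1 1

Derivation:
Roots: F
Mark F: refs=null G F, marked=F
Mark G: refs=C A, marked=F G
Mark C: refs=null H null, marked=C F G
Mark A: refs=D F, marked=A C F G
Mark H: refs=null, marked=A C F G H
Mark D: refs=null C B, marked=A C D F G H
Mark B: refs=J J, marked=A B C D F G H
Mark J: refs=I I null, marked=A B C D F G H J
Mark I: refs=H, marked=A B C D F G H I J
Unmarked (collected): E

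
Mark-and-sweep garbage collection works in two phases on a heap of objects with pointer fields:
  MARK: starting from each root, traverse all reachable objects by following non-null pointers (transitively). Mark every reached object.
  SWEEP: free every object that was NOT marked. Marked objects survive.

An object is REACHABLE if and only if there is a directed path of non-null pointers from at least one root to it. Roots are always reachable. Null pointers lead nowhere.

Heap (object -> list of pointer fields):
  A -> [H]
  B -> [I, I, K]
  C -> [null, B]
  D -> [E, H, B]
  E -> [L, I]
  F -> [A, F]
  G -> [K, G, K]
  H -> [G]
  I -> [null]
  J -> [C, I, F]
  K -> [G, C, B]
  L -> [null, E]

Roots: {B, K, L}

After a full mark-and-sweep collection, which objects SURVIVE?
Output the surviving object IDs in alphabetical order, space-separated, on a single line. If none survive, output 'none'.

Roots: B K L
Mark B: refs=I I K, marked=B
Mark K: refs=G C B, marked=B K
Mark L: refs=null E, marked=B K L
Mark I: refs=null, marked=B I K L
Mark G: refs=K G K, marked=B G I K L
Mark C: refs=null B, marked=B C G I K L
Mark E: refs=L I, marked=B C E G I K L
Unmarked (collected): A D F H J

Answer: B C E G I K L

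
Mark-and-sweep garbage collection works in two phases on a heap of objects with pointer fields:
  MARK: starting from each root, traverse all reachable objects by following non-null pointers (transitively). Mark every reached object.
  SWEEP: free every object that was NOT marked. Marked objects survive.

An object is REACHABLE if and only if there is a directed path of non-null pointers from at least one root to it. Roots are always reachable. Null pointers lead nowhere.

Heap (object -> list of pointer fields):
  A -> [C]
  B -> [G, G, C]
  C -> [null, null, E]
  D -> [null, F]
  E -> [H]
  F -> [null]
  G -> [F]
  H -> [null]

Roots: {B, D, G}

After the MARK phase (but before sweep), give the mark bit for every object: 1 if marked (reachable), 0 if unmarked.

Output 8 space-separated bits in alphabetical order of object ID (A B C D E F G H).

Roots: B D G
Mark B: refs=G G C, marked=B
Mark D: refs=null F, marked=B D
Mark G: refs=F, marked=B D G
Mark C: refs=null null E, marked=B C D G
Mark F: refs=null, marked=B C D F G
Mark E: refs=H, marked=B C D E F G
Mark H: refs=null, marked=B C D E F G H
Unmarked (collected): A

Answer: 0 1 1 1 1 1 1 1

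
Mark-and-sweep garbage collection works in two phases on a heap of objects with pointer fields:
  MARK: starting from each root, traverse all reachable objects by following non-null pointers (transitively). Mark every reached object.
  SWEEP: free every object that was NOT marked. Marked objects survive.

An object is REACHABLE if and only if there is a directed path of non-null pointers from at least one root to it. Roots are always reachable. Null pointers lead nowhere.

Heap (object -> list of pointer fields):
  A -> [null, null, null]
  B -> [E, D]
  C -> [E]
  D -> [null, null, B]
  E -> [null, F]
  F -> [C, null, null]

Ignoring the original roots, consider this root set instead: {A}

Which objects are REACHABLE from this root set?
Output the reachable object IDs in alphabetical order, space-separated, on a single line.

Roots: A
Mark A: refs=null null null, marked=A
Unmarked (collected): B C D E F

Answer: A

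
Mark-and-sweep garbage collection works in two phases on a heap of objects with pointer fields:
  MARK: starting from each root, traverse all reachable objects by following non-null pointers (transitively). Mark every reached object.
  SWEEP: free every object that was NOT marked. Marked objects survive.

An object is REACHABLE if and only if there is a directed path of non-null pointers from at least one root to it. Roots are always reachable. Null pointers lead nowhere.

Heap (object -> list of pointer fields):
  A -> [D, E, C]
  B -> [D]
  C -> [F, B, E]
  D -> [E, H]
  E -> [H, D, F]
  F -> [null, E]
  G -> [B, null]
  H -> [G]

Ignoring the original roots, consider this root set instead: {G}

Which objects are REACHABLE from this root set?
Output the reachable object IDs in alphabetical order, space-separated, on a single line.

Answer: B D E F G H

Derivation:
Roots: G
Mark G: refs=B null, marked=G
Mark B: refs=D, marked=B G
Mark D: refs=E H, marked=B D G
Mark E: refs=H D F, marked=B D E G
Mark H: refs=G, marked=B D E G H
Mark F: refs=null E, marked=B D E F G H
Unmarked (collected): A C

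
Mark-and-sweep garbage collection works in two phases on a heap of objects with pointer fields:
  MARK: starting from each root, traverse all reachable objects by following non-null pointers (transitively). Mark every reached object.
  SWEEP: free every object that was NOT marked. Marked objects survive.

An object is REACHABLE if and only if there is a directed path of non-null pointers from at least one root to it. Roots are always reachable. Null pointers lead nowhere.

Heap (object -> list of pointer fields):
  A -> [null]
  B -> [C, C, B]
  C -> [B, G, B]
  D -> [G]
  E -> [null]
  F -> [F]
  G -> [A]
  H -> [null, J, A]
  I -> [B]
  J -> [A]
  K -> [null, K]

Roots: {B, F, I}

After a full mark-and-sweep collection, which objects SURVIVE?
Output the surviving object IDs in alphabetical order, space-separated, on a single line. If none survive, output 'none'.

Answer: A B C F G I

Derivation:
Roots: B F I
Mark B: refs=C C B, marked=B
Mark F: refs=F, marked=B F
Mark I: refs=B, marked=B F I
Mark C: refs=B G B, marked=B C F I
Mark G: refs=A, marked=B C F G I
Mark A: refs=null, marked=A B C F G I
Unmarked (collected): D E H J K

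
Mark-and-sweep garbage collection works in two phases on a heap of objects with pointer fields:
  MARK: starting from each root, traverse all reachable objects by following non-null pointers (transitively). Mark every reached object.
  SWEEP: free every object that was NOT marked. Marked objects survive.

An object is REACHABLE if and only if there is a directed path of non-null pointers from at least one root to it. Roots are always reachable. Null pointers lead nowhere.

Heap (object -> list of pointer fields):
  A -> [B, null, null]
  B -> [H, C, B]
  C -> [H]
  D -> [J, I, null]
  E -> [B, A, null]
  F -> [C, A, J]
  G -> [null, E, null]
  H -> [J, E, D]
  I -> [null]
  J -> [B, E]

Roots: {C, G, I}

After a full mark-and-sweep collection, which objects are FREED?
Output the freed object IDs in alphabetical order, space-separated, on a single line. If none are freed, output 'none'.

Roots: C G I
Mark C: refs=H, marked=C
Mark G: refs=null E null, marked=C G
Mark I: refs=null, marked=C G I
Mark H: refs=J E D, marked=C G H I
Mark E: refs=B A null, marked=C E G H I
Mark J: refs=B E, marked=C E G H I J
Mark D: refs=J I null, marked=C D E G H I J
Mark B: refs=H C B, marked=B C D E G H I J
Mark A: refs=B null null, marked=A B C D E G H I J
Unmarked (collected): F

Answer: F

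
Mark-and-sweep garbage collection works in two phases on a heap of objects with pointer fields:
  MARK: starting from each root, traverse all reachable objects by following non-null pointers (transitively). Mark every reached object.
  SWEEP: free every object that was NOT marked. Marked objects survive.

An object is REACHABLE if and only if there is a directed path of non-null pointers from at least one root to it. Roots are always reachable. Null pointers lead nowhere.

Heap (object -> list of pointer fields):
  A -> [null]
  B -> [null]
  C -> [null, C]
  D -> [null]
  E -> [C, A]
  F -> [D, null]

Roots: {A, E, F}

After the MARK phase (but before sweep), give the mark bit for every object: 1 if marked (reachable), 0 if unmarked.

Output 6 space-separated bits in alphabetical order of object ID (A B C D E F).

Answer: 1 0 1 1 1 1

Derivation:
Roots: A E F
Mark A: refs=null, marked=A
Mark E: refs=C A, marked=A E
Mark F: refs=D null, marked=A E F
Mark C: refs=null C, marked=A C E F
Mark D: refs=null, marked=A C D E F
Unmarked (collected): B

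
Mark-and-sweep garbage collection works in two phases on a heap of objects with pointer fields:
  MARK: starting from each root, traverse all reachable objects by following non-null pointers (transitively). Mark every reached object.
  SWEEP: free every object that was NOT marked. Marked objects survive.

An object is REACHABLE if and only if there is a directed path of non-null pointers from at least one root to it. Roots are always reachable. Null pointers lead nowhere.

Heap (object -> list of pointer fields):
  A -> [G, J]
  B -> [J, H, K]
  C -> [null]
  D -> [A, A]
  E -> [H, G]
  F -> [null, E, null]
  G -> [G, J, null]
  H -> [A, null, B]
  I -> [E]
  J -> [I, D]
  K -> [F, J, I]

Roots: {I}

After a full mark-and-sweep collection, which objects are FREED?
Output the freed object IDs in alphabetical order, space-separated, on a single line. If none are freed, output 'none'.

Answer: C

Derivation:
Roots: I
Mark I: refs=E, marked=I
Mark E: refs=H G, marked=E I
Mark H: refs=A null B, marked=E H I
Mark G: refs=G J null, marked=E G H I
Mark A: refs=G J, marked=A E G H I
Mark B: refs=J H K, marked=A B E G H I
Mark J: refs=I D, marked=A B E G H I J
Mark K: refs=F J I, marked=A B E G H I J K
Mark D: refs=A A, marked=A B D E G H I J K
Mark F: refs=null E null, marked=A B D E F G H I J K
Unmarked (collected): C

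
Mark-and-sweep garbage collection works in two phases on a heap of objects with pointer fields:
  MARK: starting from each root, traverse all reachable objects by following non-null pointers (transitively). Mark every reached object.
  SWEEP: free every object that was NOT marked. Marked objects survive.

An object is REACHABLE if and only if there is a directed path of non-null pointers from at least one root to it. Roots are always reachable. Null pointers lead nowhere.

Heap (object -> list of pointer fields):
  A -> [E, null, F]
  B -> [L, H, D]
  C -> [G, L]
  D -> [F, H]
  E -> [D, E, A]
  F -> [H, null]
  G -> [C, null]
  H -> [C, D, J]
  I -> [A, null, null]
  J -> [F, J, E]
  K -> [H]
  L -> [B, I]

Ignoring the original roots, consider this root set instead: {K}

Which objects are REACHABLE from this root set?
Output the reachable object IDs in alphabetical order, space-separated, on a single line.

Roots: K
Mark K: refs=H, marked=K
Mark H: refs=C D J, marked=H K
Mark C: refs=G L, marked=C H K
Mark D: refs=F H, marked=C D H K
Mark J: refs=F J E, marked=C D H J K
Mark G: refs=C null, marked=C D G H J K
Mark L: refs=B I, marked=C D G H J K L
Mark F: refs=H null, marked=C D F G H J K L
Mark E: refs=D E A, marked=C D E F G H J K L
Mark B: refs=L H D, marked=B C D E F G H J K L
Mark I: refs=A null null, marked=B C D E F G H I J K L
Mark A: refs=E null F, marked=A B C D E F G H I J K L
Unmarked (collected): (none)

Answer: A B C D E F G H I J K L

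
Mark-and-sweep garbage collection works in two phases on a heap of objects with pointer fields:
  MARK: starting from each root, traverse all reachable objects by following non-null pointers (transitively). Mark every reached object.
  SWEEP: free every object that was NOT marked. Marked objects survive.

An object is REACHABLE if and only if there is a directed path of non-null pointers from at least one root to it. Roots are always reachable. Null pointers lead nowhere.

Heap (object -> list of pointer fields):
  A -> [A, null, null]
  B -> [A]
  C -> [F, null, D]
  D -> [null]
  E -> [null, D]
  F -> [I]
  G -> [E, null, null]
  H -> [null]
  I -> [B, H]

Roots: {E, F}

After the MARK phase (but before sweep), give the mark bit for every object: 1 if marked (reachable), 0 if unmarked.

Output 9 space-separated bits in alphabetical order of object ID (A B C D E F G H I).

Answer: 1 1 0 1 1 1 0 1 1

Derivation:
Roots: E F
Mark E: refs=null D, marked=E
Mark F: refs=I, marked=E F
Mark D: refs=null, marked=D E F
Mark I: refs=B H, marked=D E F I
Mark B: refs=A, marked=B D E F I
Mark H: refs=null, marked=B D E F H I
Mark A: refs=A null null, marked=A B D E F H I
Unmarked (collected): C G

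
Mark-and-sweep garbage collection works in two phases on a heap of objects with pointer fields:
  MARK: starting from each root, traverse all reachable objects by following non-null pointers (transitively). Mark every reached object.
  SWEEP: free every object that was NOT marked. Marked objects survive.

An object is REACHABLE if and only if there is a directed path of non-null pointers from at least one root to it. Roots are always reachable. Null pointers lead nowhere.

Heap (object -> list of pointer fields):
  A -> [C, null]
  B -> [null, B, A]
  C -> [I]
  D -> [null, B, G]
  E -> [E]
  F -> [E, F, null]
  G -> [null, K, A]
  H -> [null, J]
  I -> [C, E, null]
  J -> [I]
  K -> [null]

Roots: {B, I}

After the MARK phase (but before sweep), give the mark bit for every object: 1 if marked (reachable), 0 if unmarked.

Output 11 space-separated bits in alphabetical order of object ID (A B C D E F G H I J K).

Answer: 1 1 1 0 1 0 0 0 1 0 0

Derivation:
Roots: B I
Mark B: refs=null B A, marked=B
Mark I: refs=C E null, marked=B I
Mark A: refs=C null, marked=A B I
Mark C: refs=I, marked=A B C I
Mark E: refs=E, marked=A B C E I
Unmarked (collected): D F G H J K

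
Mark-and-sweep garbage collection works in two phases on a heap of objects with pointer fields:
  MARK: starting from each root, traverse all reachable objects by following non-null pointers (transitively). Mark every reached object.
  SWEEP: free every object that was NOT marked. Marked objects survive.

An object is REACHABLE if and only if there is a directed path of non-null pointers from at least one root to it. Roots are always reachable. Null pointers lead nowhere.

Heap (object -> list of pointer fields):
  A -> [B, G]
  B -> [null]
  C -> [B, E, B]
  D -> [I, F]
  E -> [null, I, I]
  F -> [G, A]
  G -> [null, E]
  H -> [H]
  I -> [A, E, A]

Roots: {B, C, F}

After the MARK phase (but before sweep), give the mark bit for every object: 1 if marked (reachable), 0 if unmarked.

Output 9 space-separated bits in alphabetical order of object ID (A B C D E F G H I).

Answer: 1 1 1 0 1 1 1 0 1

Derivation:
Roots: B C F
Mark B: refs=null, marked=B
Mark C: refs=B E B, marked=B C
Mark F: refs=G A, marked=B C F
Mark E: refs=null I I, marked=B C E F
Mark G: refs=null E, marked=B C E F G
Mark A: refs=B G, marked=A B C E F G
Mark I: refs=A E A, marked=A B C E F G I
Unmarked (collected): D H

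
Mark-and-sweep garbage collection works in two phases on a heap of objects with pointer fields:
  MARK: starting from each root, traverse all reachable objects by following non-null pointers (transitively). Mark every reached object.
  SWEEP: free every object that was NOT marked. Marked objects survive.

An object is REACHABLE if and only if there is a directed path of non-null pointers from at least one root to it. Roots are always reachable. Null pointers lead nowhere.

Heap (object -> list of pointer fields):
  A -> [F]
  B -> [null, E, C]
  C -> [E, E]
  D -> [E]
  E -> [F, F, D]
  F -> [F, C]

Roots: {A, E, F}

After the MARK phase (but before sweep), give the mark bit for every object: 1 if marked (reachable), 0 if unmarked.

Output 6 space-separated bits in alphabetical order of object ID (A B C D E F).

Answer: 1 0 1 1 1 1

Derivation:
Roots: A E F
Mark A: refs=F, marked=A
Mark E: refs=F F D, marked=A E
Mark F: refs=F C, marked=A E F
Mark D: refs=E, marked=A D E F
Mark C: refs=E E, marked=A C D E F
Unmarked (collected): B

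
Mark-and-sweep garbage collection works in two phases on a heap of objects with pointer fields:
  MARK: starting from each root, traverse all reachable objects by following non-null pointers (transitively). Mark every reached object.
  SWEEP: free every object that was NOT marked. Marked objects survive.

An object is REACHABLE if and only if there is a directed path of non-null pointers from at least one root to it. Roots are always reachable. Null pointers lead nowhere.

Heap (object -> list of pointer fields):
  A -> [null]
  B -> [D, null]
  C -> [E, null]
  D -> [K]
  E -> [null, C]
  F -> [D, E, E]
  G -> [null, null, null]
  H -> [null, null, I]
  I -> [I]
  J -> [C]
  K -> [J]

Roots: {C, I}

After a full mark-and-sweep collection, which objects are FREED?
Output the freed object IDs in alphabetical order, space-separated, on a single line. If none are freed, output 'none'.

Answer: A B D F G H J K

Derivation:
Roots: C I
Mark C: refs=E null, marked=C
Mark I: refs=I, marked=C I
Mark E: refs=null C, marked=C E I
Unmarked (collected): A B D F G H J K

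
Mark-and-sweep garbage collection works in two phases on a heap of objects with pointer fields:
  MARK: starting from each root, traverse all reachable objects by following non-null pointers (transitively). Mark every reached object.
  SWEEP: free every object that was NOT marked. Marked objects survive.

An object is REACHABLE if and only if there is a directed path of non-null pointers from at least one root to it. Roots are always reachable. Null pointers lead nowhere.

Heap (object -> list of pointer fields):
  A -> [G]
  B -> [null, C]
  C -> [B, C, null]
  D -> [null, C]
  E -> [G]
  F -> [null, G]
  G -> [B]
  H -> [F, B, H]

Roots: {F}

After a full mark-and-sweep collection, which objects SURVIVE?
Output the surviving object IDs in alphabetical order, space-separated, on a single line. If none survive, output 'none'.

Roots: F
Mark F: refs=null G, marked=F
Mark G: refs=B, marked=F G
Mark B: refs=null C, marked=B F G
Mark C: refs=B C null, marked=B C F G
Unmarked (collected): A D E H

Answer: B C F G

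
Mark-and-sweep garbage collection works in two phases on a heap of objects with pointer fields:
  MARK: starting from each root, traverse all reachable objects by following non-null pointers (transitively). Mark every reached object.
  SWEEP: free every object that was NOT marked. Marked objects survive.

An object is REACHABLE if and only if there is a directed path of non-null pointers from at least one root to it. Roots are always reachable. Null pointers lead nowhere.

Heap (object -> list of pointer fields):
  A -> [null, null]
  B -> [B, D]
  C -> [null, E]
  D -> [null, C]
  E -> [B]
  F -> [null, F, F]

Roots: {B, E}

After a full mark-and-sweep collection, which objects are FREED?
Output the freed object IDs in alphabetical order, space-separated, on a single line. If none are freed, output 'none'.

Answer: A F

Derivation:
Roots: B E
Mark B: refs=B D, marked=B
Mark E: refs=B, marked=B E
Mark D: refs=null C, marked=B D E
Mark C: refs=null E, marked=B C D E
Unmarked (collected): A F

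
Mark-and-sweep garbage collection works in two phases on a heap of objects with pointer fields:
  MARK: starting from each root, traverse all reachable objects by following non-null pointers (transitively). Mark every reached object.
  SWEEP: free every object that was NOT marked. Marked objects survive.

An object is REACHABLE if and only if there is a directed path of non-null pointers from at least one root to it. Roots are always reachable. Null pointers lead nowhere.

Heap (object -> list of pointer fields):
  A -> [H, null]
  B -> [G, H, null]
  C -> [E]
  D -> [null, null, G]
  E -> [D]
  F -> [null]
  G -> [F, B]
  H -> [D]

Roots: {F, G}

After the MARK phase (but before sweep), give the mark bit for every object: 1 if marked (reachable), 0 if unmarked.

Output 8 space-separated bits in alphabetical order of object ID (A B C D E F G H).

Roots: F G
Mark F: refs=null, marked=F
Mark G: refs=F B, marked=F G
Mark B: refs=G H null, marked=B F G
Mark H: refs=D, marked=B F G H
Mark D: refs=null null G, marked=B D F G H
Unmarked (collected): A C E

Answer: 0 1 0 1 0 1 1 1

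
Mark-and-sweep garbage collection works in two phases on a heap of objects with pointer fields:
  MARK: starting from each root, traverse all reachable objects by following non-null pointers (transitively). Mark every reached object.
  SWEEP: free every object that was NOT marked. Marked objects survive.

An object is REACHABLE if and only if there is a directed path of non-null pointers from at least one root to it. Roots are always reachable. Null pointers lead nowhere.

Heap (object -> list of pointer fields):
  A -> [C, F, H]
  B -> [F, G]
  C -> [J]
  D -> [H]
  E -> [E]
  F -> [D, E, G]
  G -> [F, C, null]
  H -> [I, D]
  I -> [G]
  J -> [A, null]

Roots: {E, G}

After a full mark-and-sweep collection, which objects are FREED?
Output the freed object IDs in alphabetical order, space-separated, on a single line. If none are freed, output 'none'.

Roots: E G
Mark E: refs=E, marked=E
Mark G: refs=F C null, marked=E G
Mark F: refs=D E G, marked=E F G
Mark C: refs=J, marked=C E F G
Mark D: refs=H, marked=C D E F G
Mark J: refs=A null, marked=C D E F G J
Mark H: refs=I D, marked=C D E F G H J
Mark A: refs=C F H, marked=A C D E F G H J
Mark I: refs=G, marked=A C D E F G H I J
Unmarked (collected): B

Answer: B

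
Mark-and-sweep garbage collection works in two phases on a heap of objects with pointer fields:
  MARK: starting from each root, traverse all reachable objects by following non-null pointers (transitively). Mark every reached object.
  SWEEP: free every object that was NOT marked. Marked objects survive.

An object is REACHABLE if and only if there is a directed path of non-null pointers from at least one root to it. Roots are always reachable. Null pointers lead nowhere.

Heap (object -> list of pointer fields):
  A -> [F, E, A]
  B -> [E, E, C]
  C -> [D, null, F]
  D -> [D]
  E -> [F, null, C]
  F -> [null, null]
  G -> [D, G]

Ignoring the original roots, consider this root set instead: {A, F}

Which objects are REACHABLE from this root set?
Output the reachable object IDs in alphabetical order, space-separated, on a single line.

Answer: A C D E F

Derivation:
Roots: A F
Mark A: refs=F E A, marked=A
Mark F: refs=null null, marked=A F
Mark E: refs=F null C, marked=A E F
Mark C: refs=D null F, marked=A C E F
Mark D: refs=D, marked=A C D E F
Unmarked (collected): B G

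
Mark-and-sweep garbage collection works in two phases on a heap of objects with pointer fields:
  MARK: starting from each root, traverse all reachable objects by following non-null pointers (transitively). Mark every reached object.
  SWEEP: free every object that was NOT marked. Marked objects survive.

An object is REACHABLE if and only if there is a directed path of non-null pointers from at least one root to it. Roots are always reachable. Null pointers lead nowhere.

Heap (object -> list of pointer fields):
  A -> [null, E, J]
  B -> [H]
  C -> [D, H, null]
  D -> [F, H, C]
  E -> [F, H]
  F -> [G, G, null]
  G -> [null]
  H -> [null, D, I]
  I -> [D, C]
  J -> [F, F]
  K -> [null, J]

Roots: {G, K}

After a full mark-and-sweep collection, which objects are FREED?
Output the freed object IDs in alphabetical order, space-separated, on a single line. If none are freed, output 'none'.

Answer: A B C D E H I

Derivation:
Roots: G K
Mark G: refs=null, marked=G
Mark K: refs=null J, marked=G K
Mark J: refs=F F, marked=G J K
Mark F: refs=G G null, marked=F G J K
Unmarked (collected): A B C D E H I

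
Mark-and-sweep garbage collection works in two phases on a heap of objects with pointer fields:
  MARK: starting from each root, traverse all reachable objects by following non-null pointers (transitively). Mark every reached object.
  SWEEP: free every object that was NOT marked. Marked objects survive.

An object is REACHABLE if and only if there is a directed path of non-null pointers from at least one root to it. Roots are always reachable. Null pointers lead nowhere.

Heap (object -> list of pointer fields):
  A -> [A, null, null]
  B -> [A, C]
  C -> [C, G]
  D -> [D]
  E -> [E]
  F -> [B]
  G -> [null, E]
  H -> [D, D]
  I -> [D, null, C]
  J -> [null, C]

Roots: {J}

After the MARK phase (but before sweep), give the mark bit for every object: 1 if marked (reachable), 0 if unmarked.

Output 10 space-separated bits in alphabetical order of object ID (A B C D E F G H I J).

Answer: 0 0 1 0 1 0 1 0 0 1

Derivation:
Roots: J
Mark J: refs=null C, marked=J
Mark C: refs=C G, marked=C J
Mark G: refs=null E, marked=C G J
Mark E: refs=E, marked=C E G J
Unmarked (collected): A B D F H I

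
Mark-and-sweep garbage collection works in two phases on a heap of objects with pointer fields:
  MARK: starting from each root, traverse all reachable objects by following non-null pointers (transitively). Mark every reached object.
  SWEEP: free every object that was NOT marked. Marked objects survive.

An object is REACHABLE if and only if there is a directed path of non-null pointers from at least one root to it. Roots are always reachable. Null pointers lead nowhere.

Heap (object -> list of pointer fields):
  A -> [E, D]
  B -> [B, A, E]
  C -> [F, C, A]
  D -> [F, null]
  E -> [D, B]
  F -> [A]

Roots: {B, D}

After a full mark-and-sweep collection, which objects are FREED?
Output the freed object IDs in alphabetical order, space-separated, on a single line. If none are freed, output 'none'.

Roots: B D
Mark B: refs=B A E, marked=B
Mark D: refs=F null, marked=B D
Mark A: refs=E D, marked=A B D
Mark E: refs=D B, marked=A B D E
Mark F: refs=A, marked=A B D E F
Unmarked (collected): C

Answer: C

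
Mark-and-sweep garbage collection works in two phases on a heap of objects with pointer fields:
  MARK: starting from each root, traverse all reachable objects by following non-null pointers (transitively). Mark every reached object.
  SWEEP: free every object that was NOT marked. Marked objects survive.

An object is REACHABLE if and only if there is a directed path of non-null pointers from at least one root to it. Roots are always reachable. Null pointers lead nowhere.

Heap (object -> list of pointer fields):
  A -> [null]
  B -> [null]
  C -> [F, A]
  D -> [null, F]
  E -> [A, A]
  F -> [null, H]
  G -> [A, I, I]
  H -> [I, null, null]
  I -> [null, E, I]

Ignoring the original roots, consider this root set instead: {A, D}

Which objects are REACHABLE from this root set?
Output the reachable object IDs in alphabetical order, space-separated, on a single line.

Answer: A D E F H I

Derivation:
Roots: A D
Mark A: refs=null, marked=A
Mark D: refs=null F, marked=A D
Mark F: refs=null H, marked=A D F
Mark H: refs=I null null, marked=A D F H
Mark I: refs=null E I, marked=A D F H I
Mark E: refs=A A, marked=A D E F H I
Unmarked (collected): B C G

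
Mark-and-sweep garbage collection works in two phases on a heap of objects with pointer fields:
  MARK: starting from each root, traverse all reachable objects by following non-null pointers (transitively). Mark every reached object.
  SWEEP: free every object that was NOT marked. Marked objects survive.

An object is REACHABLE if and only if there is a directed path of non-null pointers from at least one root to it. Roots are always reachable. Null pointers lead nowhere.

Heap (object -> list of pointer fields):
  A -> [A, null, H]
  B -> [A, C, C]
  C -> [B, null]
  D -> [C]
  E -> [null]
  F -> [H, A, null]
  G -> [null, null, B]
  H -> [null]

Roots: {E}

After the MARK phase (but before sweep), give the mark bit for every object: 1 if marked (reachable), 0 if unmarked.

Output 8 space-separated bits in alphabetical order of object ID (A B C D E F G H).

Roots: E
Mark E: refs=null, marked=E
Unmarked (collected): A B C D F G H

Answer: 0 0 0 0 1 0 0 0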